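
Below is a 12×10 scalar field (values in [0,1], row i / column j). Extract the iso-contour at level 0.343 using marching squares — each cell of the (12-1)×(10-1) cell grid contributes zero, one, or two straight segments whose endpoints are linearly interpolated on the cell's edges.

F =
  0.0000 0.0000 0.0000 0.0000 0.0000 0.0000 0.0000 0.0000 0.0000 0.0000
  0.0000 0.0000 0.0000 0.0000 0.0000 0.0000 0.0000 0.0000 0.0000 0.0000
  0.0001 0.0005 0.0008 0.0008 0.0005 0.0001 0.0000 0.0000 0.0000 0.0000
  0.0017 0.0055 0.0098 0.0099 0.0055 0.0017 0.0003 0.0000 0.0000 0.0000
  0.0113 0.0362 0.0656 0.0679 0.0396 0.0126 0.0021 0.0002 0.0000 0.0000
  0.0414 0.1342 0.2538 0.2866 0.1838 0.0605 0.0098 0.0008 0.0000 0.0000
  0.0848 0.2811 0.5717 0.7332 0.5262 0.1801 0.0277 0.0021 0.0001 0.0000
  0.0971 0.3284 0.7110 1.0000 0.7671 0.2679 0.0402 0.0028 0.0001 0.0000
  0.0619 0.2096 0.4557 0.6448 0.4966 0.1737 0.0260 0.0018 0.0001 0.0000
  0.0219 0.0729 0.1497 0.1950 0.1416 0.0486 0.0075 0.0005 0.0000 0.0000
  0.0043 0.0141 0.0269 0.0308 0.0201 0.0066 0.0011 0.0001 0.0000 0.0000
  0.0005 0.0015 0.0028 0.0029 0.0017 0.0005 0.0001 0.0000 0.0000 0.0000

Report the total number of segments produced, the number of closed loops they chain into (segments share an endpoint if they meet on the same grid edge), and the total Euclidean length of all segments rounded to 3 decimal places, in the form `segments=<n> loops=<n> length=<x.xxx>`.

segments=12 loops=1 length=11.443

cell (5,1): code 0100 → (5.281,2.000)–(6.000,1.213)
cell (5,2): code 1100 → (5.126,3.000)–(5.281,2.000)
cell (5,3): code 1100 → (5.465,4.000)–(5.126,3.000)
cell (5,4): code 1000 → (6.000,4.529)–(5.465,4.000)
cell (6,1): code 0110 → (6.000,1.213)–(7.000,1.038)
cell (6,4): code 1001 → (7.000,4.850)–(6.000,4.529)
cell (7,1): code 0110 → (7.000,1.038)–(8.000,1.542)
cell (7,4): code 1001 → (8.000,4.476)–(7.000,4.850)
cell (8,1): code 0010 → (8.000,1.542)–(8.368,2.000)
cell (8,2): code 0011 → (8.368,2.000)–(8.671,3.000)
cell (8,3): code 0011 → (8.671,3.000)–(8.433,4.000)
cell (8,4): code 0001 → (8.433,4.000)–(8.000,4.476)
total: 12 segments, chained into 1 closed loop(s), length Σ = 11.442601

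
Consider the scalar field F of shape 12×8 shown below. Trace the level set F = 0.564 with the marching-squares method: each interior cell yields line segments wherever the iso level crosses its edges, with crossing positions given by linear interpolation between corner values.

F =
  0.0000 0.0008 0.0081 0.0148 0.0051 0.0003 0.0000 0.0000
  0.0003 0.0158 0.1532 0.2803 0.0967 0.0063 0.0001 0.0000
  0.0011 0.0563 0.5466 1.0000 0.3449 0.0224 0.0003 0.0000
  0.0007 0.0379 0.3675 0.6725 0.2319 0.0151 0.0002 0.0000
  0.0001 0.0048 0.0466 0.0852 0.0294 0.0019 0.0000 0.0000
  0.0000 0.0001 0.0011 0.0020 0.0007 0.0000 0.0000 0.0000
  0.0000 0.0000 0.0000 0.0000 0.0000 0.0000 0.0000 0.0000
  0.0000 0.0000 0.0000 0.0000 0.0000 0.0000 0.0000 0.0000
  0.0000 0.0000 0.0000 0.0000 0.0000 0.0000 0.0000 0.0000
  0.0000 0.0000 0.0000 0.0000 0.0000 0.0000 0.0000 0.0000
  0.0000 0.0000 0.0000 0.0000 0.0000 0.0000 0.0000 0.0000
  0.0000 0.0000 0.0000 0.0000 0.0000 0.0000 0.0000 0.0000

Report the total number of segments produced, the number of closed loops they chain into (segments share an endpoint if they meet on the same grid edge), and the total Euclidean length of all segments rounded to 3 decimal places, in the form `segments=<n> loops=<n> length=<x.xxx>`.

cell (1,2): code 0100 → (1.394,3.000)–(2.000,2.038)
cell (1,3): code 1000 → (2.000,3.666)–(1.394,3.000)
cell (2,2): code 0110 → (2.000,2.038)–(3.000,2.644)
cell (2,3): code 1001 → (3.000,3.246)–(2.000,3.666)
cell (3,2): code 0010 → (3.000,2.644)–(3.185,3.000)
cell (3,3): code 0001 → (3.185,3.000)–(3.000,3.246)
total: 6 segments, chained into 1 closed loop(s), length Σ = 4.998790

segments=6 loops=1 length=4.999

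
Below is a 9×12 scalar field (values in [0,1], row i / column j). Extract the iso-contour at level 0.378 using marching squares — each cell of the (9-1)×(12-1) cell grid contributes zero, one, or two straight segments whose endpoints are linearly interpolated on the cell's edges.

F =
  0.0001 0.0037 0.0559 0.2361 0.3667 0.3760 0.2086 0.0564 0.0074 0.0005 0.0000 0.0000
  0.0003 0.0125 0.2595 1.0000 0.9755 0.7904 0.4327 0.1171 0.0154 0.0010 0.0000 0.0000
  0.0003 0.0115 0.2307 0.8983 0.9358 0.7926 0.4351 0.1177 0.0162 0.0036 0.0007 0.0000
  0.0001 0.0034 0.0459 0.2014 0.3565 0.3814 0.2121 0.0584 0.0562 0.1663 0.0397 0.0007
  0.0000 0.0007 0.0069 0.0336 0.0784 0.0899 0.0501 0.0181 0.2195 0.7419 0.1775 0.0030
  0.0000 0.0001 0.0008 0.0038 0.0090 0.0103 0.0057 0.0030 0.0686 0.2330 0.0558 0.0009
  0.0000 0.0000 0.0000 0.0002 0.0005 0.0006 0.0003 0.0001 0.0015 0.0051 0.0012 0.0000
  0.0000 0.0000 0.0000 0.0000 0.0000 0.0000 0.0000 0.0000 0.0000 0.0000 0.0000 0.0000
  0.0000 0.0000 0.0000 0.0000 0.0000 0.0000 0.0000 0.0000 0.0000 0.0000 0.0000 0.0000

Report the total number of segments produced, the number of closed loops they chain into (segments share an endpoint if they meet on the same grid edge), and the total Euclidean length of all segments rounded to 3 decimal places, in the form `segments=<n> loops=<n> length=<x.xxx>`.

segments=18 loops=2 length=15.211

cell (0,2): code 0100 → (0.186,3.000)–(1.000,2.160)
cell (0,3): code 1100 → (0.019,4.000)–(0.186,3.000)
cell (0,4): code 1100 → (0.005,5.000)–(0.019,4.000)
cell (0,5): code 1100 → (0.756,6.000)–(0.005,5.000)
cell (0,6): code 1000 → (1.000,6.173)–(0.756,6.000)
cell (1,2): code 0110 → (1.000,2.160)–(2.000,2.221)
cell (1,6): code 1001 → (2.000,6.180)–(1.000,6.173)
cell (2,2): code 0010 → (2.000,2.221)–(2.747,3.000)
cell (2,3): code 0011 → (2.747,3.000)–(2.963,4.000)
cell (2,4): code 0111 → (2.963,4.000)–(3.000,4.863)
cell (2,5): code 1011 → (3.000,5.020)–(2.256,6.000)
cell (2,6): code 0001 → (2.256,6.000)–(2.000,6.180)
cell (3,4): code 0010 → (3.000,4.863)–(3.012,5.000)
cell (3,5): code 0001 → (3.012,5.000)–(3.000,5.020)
cell (3,8): code 0100 → (3.368,9.000)–(4.000,8.303)
cell (3,9): code 1000 → (4.000,9.645)–(3.368,9.000)
cell (4,8): code 0010 → (4.000,8.303)–(4.715,9.000)
cell (4,9): code 0001 → (4.715,9.000)–(4.000,9.645)
total: 18 segments, chained into 2 closed loop(s), length Σ = 15.210667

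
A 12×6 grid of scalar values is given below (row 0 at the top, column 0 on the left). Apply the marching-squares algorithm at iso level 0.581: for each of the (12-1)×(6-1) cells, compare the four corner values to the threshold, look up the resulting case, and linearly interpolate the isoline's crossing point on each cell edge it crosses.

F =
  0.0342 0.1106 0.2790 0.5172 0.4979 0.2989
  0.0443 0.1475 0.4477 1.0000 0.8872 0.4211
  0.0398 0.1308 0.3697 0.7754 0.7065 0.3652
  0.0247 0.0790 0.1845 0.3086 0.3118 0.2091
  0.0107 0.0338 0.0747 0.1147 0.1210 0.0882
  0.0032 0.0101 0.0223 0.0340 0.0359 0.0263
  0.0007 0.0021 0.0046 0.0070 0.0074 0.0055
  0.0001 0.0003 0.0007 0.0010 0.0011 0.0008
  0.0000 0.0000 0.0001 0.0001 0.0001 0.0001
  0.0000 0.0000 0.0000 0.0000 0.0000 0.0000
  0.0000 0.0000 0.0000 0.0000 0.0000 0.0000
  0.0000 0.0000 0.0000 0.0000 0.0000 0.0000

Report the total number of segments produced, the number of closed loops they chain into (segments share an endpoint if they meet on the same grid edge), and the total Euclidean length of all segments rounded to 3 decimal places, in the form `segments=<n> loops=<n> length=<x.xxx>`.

cell (0,2): code 0100 → (0.132,3.000)–(1.000,2.241)
cell (0,3): code 1100 → (0.213,4.000)–(0.132,3.000)
cell (0,4): code 1000 → (1.000,4.657)–(0.213,4.000)
cell (1,2): code 0110 → (1.000,2.241)–(2.000,2.521)
cell (1,4): code 1001 → (2.000,4.368)–(1.000,4.657)
cell (2,2): code 0010 → (2.000,2.521)–(2.416,3.000)
cell (2,3): code 0011 → (2.416,3.000)–(2.318,4.000)
cell (2,4): code 0001 → (2.318,4.000)–(2.000,4.368)
total: 8 segments, chained into 1 closed loop(s), length Σ = 7.385916

segments=8 loops=1 length=7.386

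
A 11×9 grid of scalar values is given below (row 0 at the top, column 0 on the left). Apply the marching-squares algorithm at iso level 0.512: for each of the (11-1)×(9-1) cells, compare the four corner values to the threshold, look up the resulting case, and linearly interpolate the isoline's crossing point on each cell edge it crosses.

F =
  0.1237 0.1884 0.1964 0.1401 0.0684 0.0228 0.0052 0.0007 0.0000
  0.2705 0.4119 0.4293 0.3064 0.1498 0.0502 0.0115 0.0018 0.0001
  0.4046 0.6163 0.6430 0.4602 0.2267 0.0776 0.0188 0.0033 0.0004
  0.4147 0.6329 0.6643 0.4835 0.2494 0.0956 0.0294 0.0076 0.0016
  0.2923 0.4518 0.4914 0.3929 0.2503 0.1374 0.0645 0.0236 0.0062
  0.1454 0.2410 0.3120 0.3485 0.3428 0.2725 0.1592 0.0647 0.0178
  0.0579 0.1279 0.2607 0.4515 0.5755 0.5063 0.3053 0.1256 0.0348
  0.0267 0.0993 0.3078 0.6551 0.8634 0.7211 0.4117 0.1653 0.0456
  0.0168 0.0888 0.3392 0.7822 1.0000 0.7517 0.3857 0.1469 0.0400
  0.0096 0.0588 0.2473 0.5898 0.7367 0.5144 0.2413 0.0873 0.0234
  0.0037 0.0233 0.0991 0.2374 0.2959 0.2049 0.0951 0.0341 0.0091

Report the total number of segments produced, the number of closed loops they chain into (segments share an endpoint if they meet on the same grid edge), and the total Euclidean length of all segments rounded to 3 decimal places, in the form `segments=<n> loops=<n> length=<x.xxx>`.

cell (1,0): code 0100 → (1.490,1.000)–(2.000,0.507)
cell (1,1): code 1100 → (1.387,2.000)–(1.490,1.000)
cell (1,2): code 1000 → (2.000,2.717)–(1.387,2.000)
cell (2,0): code 0110 → (2.000,0.507)–(3.000,0.446)
cell (2,2): code 1001 → (3.000,2.842)–(2.000,2.717)
cell (3,0): code 0010 → (3.000,0.446)–(3.668,1.000)
cell (3,1): code 0011 → (3.668,1.000)–(3.881,2.000)
cell (3,2): code 0001 → (3.881,2.000)–(3.000,2.842)
cell (5,3): code 0100 → (5.727,4.000)–(6.000,3.488)
cell (5,4): code 1000 → (6.000,4.918)–(5.727,4.000)
cell (6,2): code 0100 → (6.297,3.000)–(7.000,2.588)
cell (6,3): code 1110 → (6.000,3.488)–(6.297,3.000)
cell (6,4): code 1101 → (6.027,5.000)–(6.000,4.918)
cell (6,5): code 1000 → (7.000,5.676)–(6.027,5.000)
cell (7,2): code 0110 → (7.000,2.588)–(8.000,2.390)
cell (7,5): code 1001 → (8.000,5.655)–(7.000,5.676)
cell (8,2): code 0110 → (8.000,2.390)–(9.000,2.773)
cell (8,5): code 1001 → (9.000,5.009)–(8.000,5.655)
cell (9,2): code 0010 → (9.000,2.773)–(9.221,3.000)
cell (9,3): code 0011 → (9.221,3.000)–(9.510,4.000)
cell (9,4): code 0011 → (9.510,4.000)–(9.008,5.000)
cell (9,5): code 0001 → (9.008,5.000)–(9.000,5.009)
total: 22 segments, chained into 2 closed loop(s), length Σ = 18.740719

segments=22 loops=2 length=18.741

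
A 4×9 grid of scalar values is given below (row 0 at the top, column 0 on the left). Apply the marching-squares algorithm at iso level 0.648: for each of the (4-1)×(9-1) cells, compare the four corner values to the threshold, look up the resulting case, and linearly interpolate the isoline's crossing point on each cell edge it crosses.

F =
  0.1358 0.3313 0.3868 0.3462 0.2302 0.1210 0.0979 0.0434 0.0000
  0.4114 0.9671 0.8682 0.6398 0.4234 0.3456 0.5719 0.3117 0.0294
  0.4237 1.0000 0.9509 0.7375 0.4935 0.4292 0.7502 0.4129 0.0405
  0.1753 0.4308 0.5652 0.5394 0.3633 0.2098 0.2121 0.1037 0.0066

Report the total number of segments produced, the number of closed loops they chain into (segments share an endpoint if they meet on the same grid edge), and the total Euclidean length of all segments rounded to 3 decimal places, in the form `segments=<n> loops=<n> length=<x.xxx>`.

cell (0,0): code 0100 → (0.498,1.000)–(1.000,0.426)
cell (0,1): code 1100 → (0.543,2.000)–(0.498,1.000)
cell (0,2): code 1000 → (1.000,2.964)–(0.543,2.000)
cell (1,0): code 0110 → (1.000,0.426)–(2.000,0.389)
cell (1,2): code 1101 → (1.084,3.000)–(1.000,2.964)
cell (1,3): code 1000 → (2.000,3.367)–(1.084,3.000)
cell (1,5): code 0100 → (1.427,6.000)–(2.000,5.682)
cell (1,6): code 1000 → (2.000,6.303)–(1.427,6.000)
cell (2,0): code 0010 → (2.000,0.389)–(2.618,1.000)
cell (2,1): code 0011 → (2.618,1.000)–(2.785,2.000)
cell (2,2): code 0011 → (2.785,2.000)–(2.452,3.000)
cell (2,3): code 0001 → (2.452,3.000)–(2.000,3.367)
cell (2,5): code 0010 → (2.000,5.682)–(2.190,6.000)
cell (2,6): code 0001 → (2.190,6.000)–(2.000,6.303)
total: 14 segments, chained into 2 closed loop(s), length Σ = 10.460957

segments=14 loops=2 length=10.461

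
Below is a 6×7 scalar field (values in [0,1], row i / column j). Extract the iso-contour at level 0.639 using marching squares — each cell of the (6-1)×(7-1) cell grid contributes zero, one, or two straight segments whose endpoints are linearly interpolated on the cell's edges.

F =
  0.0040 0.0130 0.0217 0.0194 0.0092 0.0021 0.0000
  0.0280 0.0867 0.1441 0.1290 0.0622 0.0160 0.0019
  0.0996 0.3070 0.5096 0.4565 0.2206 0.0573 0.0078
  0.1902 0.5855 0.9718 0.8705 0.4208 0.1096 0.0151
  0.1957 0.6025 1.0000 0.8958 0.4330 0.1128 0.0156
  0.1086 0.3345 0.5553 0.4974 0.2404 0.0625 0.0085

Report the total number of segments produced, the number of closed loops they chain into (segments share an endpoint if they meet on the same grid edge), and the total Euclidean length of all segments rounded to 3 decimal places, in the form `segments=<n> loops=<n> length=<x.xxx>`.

cell (2,1): code 0100 → (2.280,2.000)–(3.000,1.138)
cell (2,2): code 1100 → (2.441,3.000)–(2.280,2.000)
cell (2,3): code 1000 → (3.000,3.515)–(2.441,3.000)
cell (3,1): code 0110 → (3.000,1.138)–(4.000,1.092)
cell (3,3): code 1001 → (4.000,3.555)–(3.000,3.515)
cell (4,1): code 0010 → (4.000,1.092)–(4.812,2.000)
cell (4,2): code 0011 → (4.812,2.000)–(4.645,3.000)
cell (4,3): code 0001 → (4.645,3.000)–(4.000,3.555)
total: 8 segments, chained into 1 closed loop(s), length Σ = 7.980089

segments=8 loops=1 length=7.980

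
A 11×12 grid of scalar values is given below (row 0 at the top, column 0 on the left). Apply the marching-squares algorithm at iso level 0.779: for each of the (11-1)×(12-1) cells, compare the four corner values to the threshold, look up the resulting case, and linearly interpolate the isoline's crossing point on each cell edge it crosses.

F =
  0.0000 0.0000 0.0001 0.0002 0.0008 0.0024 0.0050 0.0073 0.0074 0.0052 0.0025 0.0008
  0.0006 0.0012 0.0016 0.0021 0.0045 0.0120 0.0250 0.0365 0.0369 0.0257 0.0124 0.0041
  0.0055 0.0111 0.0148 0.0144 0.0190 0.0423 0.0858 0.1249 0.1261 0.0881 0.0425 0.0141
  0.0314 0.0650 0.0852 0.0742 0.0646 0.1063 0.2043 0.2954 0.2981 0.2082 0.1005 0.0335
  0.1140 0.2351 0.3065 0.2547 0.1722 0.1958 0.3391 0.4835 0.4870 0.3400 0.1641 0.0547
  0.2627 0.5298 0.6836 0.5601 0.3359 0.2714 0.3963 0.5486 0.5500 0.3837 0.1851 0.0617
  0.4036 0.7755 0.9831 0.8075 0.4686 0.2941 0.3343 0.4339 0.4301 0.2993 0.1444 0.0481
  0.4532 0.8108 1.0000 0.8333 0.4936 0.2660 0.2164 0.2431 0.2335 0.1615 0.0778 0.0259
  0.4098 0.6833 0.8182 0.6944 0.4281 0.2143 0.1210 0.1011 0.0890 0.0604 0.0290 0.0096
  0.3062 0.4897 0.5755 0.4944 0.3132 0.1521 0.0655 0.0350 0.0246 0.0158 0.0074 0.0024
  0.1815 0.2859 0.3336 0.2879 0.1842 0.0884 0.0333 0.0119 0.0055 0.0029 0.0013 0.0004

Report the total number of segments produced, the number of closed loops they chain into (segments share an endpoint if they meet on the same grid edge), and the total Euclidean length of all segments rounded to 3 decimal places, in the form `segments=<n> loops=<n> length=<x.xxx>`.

segments=12 loops=1 length=7.820

cell (5,1): code 0100 → (5.319,2.000)–(6.000,1.017)
cell (5,2): code 1100 → (5.885,3.000)–(5.319,2.000)
cell (5,3): code 1000 → (6.000,3.084)–(5.885,3.000)
cell (6,0): code 0100 → (6.099,1.000)–(7.000,0.911)
cell (6,1): code 1110 → (6.000,1.017)–(6.099,1.000)
cell (6,3): code 1001 → (7.000,3.160)–(6.000,3.084)
cell (7,0): code 0010 → (7.000,0.911)–(7.249,1.000)
cell (7,1): code 0111 → (7.249,1.000)–(8.000,1.709)
cell (7,2): code 1011 → (8.000,2.317)–(7.391,3.000)
cell (7,3): code 0001 → (7.391,3.000)–(7.000,3.160)
cell (8,1): code 0010 → (8.000,1.709)–(8.162,2.000)
cell (8,2): code 0001 → (8.162,2.000)–(8.000,2.317)
total: 12 segments, chained into 1 closed loop(s), length Σ = 7.819958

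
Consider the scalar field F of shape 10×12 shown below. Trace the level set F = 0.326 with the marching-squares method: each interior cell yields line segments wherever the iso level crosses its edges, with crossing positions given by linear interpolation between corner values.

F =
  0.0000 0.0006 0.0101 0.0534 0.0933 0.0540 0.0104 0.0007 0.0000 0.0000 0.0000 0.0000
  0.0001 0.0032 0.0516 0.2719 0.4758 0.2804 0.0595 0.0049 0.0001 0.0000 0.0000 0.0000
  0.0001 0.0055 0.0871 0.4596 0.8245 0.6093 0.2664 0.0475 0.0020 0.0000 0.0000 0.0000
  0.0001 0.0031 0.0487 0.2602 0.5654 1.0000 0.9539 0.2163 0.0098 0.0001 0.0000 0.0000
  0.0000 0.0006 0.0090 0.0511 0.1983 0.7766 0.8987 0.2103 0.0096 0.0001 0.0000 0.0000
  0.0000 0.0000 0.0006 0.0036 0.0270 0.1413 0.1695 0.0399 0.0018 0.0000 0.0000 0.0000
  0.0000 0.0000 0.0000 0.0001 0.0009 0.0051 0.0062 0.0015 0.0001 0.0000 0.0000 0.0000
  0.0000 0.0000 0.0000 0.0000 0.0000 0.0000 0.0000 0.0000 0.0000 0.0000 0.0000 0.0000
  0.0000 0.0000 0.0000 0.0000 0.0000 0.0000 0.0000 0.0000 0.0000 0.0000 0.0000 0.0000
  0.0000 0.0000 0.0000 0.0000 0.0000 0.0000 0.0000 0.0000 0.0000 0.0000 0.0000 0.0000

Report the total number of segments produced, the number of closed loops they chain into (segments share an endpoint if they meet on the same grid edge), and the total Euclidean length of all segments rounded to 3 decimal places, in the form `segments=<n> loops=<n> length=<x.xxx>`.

segments=16 loops=1 length=12.577

cell (0,3): code 0100 → (0.608,4.000)–(1.000,3.265)
cell (0,4): code 1000 → (1.000,4.767)–(0.608,4.000)
cell (1,2): code 0100 → (1.288,3.000)–(2.000,2.641)
cell (1,3): code 1110 → (1.000,3.265)–(1.288,3.000)
cell (1,4): code 1101 → (1.139,5.000)–(1.000,4.767)
cell (1,5): code 1000 → (2.000,5.826)–(1.139,5.000)
cell (2,2): code 0010 → (2.000,2.641)–(2.670,3.000)
cell (2,3): code 0111 → (2.670,3.000)–(3.000,3.216)
cell (2,5): code 1101 → (2.087,6.000)–(2.000,5.826)
cell (2,6): code 1000 → (3.000,6.851)–(2.087,6.000)
cell (3,3): code 0010 → (3.000,3.216)–(3.652,4.000)
cell (3,4): code 0111 → (3.652,4.000)–(4.000,4.221)
cell (3,6): code 1001 → (4.000,6.832)–(3.000,6.851)
cell (4,4): code 0010 → (4.000,4.221)–(4.709,5.000)
cell (4,5): code 0011 → (4.709,5.000)–(4.785,6.000)
cell (4,6): code 0001 → (4.785,6.000)–(4.000,6.832)
total: 16 segments, chained into 1 closed loop(s), length Σ = 12.577005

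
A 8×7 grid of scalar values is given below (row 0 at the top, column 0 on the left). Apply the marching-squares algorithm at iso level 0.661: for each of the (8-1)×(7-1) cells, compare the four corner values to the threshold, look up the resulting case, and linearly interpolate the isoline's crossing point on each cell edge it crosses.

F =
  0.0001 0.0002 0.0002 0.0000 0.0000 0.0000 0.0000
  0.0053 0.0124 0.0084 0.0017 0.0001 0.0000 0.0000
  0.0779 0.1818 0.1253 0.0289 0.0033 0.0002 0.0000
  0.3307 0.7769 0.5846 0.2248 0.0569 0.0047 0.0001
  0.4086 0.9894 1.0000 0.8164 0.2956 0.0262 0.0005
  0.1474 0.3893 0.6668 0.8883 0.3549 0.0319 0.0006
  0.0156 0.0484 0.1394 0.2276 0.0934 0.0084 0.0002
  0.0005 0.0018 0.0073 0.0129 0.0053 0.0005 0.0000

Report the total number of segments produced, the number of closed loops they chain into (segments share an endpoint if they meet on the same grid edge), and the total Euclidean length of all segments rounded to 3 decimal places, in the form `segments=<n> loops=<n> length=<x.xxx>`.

segments=12 loops=1 length=8.481

cell (2,0): code 0100 → (2.805,1.000)–(3.000,0.740)
cell (2,1): code 1000 → (3.000,1.603)–(2.805,1.000)
cell (3,0): code 0110 → (3.000,0.740)–(4.000,0.435)
cell (3,1): code 1101 → (3.184,2.000)–(3.000,1.603)
cell (3,2): code 1100 → (3.737,3.000)–(3.184,2.000)
cell (3,3): code 1000 → (4.000,3.298)–(3.737,3.000)
cell (4,0): code 0010 → (4.000,0.435)–(4.547,1.000)
cell (4,1): code 0111 → (4.547,1.000)–(5.000,1.979)
cell (4,3): code 1001 → (5.000,3.426)–(4.000,3.298)
cell (5,1): code 0010 → (5.000,1.979)–(5.011,2.000)
cell (5,2): code 0011 → (5.011,2.000)–(5.344,3.000)
cell (5,3): code 0001 → (5.344,3.000)–(5.000,3.426)
total: 12 segments, chained into 1 closed loop(s), length Σ = 8.480982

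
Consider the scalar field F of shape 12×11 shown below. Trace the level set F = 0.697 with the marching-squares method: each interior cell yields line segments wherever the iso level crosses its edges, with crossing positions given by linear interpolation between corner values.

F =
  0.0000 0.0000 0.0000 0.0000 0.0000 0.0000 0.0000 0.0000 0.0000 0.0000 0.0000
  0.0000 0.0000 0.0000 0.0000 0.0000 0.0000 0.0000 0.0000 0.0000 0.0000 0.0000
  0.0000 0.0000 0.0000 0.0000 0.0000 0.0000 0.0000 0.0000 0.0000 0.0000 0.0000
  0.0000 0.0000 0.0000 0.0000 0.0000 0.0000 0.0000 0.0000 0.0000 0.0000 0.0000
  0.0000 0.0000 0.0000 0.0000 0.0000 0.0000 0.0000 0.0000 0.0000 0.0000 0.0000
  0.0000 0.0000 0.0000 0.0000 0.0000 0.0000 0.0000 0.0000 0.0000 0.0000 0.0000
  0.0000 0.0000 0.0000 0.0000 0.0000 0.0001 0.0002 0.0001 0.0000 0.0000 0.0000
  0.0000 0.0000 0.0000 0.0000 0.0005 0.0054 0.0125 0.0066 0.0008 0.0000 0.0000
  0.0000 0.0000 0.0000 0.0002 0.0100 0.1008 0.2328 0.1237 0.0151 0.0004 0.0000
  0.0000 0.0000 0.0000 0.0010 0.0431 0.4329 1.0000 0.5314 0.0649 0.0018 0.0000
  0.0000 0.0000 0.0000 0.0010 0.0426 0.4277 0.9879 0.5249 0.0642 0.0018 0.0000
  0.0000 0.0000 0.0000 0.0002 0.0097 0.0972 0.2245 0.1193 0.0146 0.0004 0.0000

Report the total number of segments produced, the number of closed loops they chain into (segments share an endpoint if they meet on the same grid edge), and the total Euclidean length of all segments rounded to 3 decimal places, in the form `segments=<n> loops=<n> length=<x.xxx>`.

segments=6 loops=1 length=4.801

cell (8,5): code 0100 → (8.605,6.000)–(9.000,5.466)
cell (8,6): code 1000 → (9.000,6.647)–(8.605,6.000)
cell (9,5): code 0110 → (9.000,5.466)–(10.000,5.481)
cell (9,6): code 1001 → (10.000,6.628)–(9.000,6.647)
cell (10,5): code 0010 → (10.000,5.481)–(10.381,6.000)
cell (10,6): code 0001 → (10.381,6.000)–(10.000,6.628)
total: 6 segments, chained into 1 closed loop(s), length Σ = 4.801293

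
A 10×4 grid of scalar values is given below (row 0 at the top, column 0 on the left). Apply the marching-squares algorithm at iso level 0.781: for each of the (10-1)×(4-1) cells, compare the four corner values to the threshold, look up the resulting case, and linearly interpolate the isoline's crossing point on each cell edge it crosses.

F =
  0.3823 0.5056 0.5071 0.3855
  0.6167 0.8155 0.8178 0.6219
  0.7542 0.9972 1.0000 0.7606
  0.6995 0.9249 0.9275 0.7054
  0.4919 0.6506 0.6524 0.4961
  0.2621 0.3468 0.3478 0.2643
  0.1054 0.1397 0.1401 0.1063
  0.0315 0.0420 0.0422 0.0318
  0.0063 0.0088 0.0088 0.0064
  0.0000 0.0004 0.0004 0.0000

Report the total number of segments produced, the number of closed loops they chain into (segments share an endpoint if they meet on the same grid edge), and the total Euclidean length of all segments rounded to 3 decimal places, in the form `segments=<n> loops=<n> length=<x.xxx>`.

segments=10 loops=1 length=8.632

cell (0,0): code 0100 → (0.889,1.000)–(1.000,0.826)
cell (0,1): code 1100 → (0.882,2.000)–(0.889,1.000)
cell (0,2): code 1000 → (1.000,2.188)–(0.882,2.000)
cell (1,0): code 0110 → (1.000,0.826)–(2.000,0.110)
cell (1,2): code 1001 → (2.000,2.915)–(1.000,2.188)
cell (2,0): code 0110 → (2.000,0.110)–(3.000,0.362)
cell (2,2): code 1001 → (3.000,2.660)–(2.000,2.915)
cell (3,0): code 0010 → (3.000,0.362)–(3.525,1.000)
cell (3,1): code 0011 → (3.525,1.000)–(3.533,2.000)
cell (3,2): code 0001 → (3.533,2.000)–(3.000,2.660)
total: 10 segments, chained into 1 closed loop(s), length Σ = 8.631808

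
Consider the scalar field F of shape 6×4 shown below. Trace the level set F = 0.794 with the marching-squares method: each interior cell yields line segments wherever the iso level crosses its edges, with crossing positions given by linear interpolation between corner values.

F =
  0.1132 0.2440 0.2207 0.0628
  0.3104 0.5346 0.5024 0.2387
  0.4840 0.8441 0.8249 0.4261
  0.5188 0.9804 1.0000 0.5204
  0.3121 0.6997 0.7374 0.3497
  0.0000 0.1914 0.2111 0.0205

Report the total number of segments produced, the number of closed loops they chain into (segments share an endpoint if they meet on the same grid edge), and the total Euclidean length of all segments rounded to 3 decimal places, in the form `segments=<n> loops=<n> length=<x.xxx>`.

segments=8 loops=1 length=6.112

cell (1,0): code 0100 → (1.838,1.000)–(2.000,0.861)
cell (1,1): code 1100 → (1.904,2.000)–(1.838,1.000)
cell (1,2): code 1000 → (2.000,2.077)–(1.904,2.000)
cell (2,0): code 0110 → (2.000,0.861)–(3.000,0.596)
cell (2,2): code 1001 → (3.000,2.430)–(2.000,2.077)
cell (3,0): code 0010 → (3.000,0.596)–(3.664,1.000)
cell (3,1): code 0011 → (3.664,1.000)–(3.784,2.000)
cell (3,2): code 0001 → (3.784,2.000)–(3.000,2.430)
total: 8 segments, chained into 1 closed loop(s), length Σ = 6.112218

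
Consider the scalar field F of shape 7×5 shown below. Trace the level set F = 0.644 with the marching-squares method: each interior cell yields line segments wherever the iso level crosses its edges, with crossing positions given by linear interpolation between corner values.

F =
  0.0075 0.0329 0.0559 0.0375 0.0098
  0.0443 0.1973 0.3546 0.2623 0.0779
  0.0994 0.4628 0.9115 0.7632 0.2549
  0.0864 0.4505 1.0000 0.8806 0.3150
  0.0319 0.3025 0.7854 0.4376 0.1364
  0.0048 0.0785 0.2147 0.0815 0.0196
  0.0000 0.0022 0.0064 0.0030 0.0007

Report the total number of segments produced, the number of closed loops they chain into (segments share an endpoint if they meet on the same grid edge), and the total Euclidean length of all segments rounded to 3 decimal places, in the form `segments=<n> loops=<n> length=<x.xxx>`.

cell (1,1): code 0100 → (1.520,2.000)–(2.000,1.404)
cell (1,2): code 1100 → (1.762,3.000)–(1.520,2.000)
cell (1,3): code 1000 → (2.000,3.235)–(1.762,3.000)
cell (2,1): code 0110 → (2.000,1.404)–(3.000,1.352)
cell (2,3): code 1001 → (3.000,3.418)–(2.000,3.235)
cell (3,1): code 0110 → (3.000,1.352)–(4.000,1.707)
cell (3,2): code 1011 → (4.000,2.407)–(3.534,3.000)
cell (3,3): code 0001 → (3.534,3.000)–(3.000,3.418)
cell (4,1): code 0010 → (4.000,1.707)–(4.248,2.000)
cell (4,2): code 0001 → (4.248,2.000)–(4.000,2.407)
total: 10 segments, chained into 1 closed loop(s), length Σ = 7.500470

segments=10 loops=1 length=7.500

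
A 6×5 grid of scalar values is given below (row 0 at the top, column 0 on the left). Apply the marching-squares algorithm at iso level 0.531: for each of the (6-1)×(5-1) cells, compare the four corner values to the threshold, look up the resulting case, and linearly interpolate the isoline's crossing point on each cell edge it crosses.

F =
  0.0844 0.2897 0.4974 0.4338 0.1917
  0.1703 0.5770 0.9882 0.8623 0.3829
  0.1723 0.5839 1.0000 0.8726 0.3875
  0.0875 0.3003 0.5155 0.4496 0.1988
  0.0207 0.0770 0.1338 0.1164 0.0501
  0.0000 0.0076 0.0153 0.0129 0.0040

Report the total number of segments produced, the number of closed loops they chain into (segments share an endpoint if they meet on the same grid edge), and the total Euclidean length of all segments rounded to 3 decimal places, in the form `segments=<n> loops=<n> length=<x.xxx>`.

cell (0,0): code 0100 → (0.840,1.000)–(1.000,0.887)
cell (0,1): code 1100 → (0.068,2.000)–(0.840,1.000)
cell (0,2): code 1100 → (0.227,3.000)–(0.068,2.000)
cell (0,3): code 1000 → (1.000,3.691)–(0.227,3.000)
cell (1,0): code 0110 → (1.000,0.887)–(2.000,0.871)
cell (1,3): code 1001 → (2.000,3.704)–(1.000,3.691)
cell (2,0): code 0010 → (2.000,0.871)–(2.187,1.000)
cell (2,1): code 0011 → (2.187,1.000)–(2.968,2.000)
cell (2,2): code 0011 → (2.968,2.000)–(2.808,3.000)
cell (2,3): code 0001 → (2.808,3.000)–(2.000,3.704)
total: 10 segments, chained into 1 closed loop(s), length Σ = 9.088582

segments=10 loops=1 length=9.089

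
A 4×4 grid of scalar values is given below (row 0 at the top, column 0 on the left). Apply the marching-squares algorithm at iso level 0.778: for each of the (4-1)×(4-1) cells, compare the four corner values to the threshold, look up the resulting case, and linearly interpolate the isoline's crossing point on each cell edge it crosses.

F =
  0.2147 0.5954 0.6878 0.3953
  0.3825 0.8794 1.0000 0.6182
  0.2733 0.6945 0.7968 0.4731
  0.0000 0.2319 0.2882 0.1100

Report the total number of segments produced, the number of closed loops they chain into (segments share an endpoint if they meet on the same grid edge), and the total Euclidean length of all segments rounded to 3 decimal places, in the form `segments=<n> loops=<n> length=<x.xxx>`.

cell (0,0): code 0100 → (0.643,1.000)–(1.000,0.796)
cell (0,1): code 1100 → (0.289,2.000)–(0.643,1.000)
cell (0,2): code 1000 → (1.000,2.581)–(0.289,2.000)
cell (1,0): code 0010 → (1.000,0.796)–(1.548,1.000)
cell (1,1): code 0111 → (1.548,1.000)–(2.000,1.816)
cell (1,2): code 1001 → (2.000,2.058)–(1.000,2.581)
cell (2,1): code 0010 → (2.000,1.816)–(2.037,2.000)
cell (2,2): code 0001 → (2.037,2.000)–(2.000,2.058)
total: 8 segments, chained into 1 closed loop(s), length Σ = 5.293562

segments=8 loops=1 length=5.294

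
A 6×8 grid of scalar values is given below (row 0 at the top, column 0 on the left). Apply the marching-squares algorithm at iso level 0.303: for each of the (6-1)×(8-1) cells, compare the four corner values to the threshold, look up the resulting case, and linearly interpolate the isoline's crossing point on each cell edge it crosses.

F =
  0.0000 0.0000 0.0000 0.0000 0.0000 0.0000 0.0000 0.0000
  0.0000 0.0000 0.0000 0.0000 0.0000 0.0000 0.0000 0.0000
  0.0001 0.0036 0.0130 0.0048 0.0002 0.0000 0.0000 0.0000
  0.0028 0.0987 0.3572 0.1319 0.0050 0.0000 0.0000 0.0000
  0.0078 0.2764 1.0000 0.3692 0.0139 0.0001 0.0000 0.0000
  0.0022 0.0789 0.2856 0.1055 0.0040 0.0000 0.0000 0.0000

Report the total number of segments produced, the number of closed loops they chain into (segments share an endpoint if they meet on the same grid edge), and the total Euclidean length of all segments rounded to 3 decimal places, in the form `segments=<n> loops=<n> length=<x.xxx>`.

segments=8 loops=1 length=6.103

cell (2,1): code 0100 → (2.843,2.000)–(3.000,1.790)
cell (2,2): code 1000 → (3.000,2.241)–(2.843,2.000)
cell (3,1): code 0110 → (3.000,1.790)–(4.000,1.037)
cell (3,2): code 1101 → (3.721,3.000)–(3.000,2.241)
cell (3,3): code 1000 → (4.000,3.186)–(3.721,3.000)
cell (4,1): code 0010 → (4.000,1.037)–(4.976,2.000)
cell (4,2): code 0011 → (4.976,2.000)–(4.251,3.000)
cell (4,3): code 0001 → (4.251,3.000)–(4.000,3.186)
total: 8 segments, chained into 1 closed loop(s), length Σ = 6.103134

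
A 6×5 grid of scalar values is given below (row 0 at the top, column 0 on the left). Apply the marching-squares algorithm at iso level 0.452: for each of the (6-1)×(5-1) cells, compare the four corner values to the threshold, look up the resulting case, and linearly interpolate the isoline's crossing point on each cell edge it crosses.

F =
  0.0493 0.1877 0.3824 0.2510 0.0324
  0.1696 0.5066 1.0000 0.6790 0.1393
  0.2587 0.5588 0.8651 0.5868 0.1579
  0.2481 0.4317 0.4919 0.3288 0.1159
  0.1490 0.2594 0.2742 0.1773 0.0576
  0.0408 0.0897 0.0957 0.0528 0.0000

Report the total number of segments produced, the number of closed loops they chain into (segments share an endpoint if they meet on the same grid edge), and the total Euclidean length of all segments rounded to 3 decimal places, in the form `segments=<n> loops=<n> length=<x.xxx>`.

segments=12 loops=1 length=9.011

cell (0,0): code 0100 → (0.829,1.000)–(1.000,0.838)
cell (0,1): code 1100 → (0.113,2.000)–(0.829,1.000)
cell (0,2): code 1100 → (0.470,3.000)–(0.113,2.000)
cell (0,3): code 1000 → (1.000,3.421)–(0.470,3.000)
cell (1,0): code 0110 → (1.000,0.838)–(2.000,0.644)
cell (1,3): code 1001 → (2.000,3.314)–(1.000,3.421)
cell (2,0): code 0010 → (2.000,0.644)–(2.840,1.000)
cell (2,1): code 0111 → (2.840,1.000)–(3.000,1.337)
cell (2,2): code 1011 → (3.000,2.245)–(2.522,3.000)
cell (2,3): code 0001 → (2.522,3.000)–(2.000,3.314)
cell (3,1): code 0010 → (3.000,1.337)–(3.183,2.000)
cell (3,2): code 0001 → (3.183,2.000)–(3.000,2.245)
total: 12 segments, chained into 1 closed loop(s), length Σ = 9.010999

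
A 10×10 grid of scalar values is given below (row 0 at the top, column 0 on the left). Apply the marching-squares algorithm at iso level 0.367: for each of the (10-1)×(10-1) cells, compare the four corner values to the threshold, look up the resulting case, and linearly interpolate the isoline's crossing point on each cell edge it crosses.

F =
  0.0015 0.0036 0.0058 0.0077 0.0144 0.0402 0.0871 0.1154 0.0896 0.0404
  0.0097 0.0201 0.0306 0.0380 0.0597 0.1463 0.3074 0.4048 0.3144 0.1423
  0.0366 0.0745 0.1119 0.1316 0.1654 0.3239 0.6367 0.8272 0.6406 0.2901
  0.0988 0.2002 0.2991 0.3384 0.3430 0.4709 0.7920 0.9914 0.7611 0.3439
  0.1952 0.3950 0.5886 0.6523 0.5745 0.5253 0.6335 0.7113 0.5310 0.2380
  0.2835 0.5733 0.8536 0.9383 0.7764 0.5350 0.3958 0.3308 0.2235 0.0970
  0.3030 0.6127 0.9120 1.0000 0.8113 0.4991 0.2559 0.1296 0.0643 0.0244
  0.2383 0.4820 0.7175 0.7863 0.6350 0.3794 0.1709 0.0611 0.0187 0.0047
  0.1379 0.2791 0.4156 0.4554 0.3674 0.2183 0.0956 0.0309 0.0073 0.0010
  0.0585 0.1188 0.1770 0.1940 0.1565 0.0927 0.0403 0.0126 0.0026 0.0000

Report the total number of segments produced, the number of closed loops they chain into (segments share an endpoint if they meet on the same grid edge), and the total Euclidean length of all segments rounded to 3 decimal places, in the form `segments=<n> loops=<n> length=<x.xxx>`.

cell (0,6): code 0100 → (0.869,7.000)–(1.000,6.612)
cell (0,7): code 1000 → (1.000,7.418)–(0.869,7.000)
cell (1,5): code 0100 → (1.181,6.000)–(2.000,5.138)
cell (1,6): code 1110 → (1.000,6.612)–(1.181,6.000)
cell (1,7): code 1101 → (1.161,8.000)–(1.000,7.418)
cell (1,8): code 1000 → (2.000,8.781)–(1.161,8.000)
cell (2,4): code 0100 → (2.293,5.000)–(3.000,4.188)
cell (2,5): code 1110 → (2.000,5.138)–(2.293,5.000)
cell (2,8): code 1001 → (3.000,8.945)–(2.000,8.781)
cell (3,0): code 0100 → (3.856,1.000)–(4.000,0.860)
cell (3,1): code 1100 → (3.235,2.000)–(3.856,1.000)
cell (3,2): code 1100 → (3.091,3.000)–(3.235,2.000)
cell (3,3): code 1100 → (3.104,4.000)–(3.091,3.000)
cell (3,4): code 1110 → (3.000,4.188)–(3.104,4.000)
cell (3,8): code 1001 → (4.000,8.560)–(3.000,8.945)
cell (4,0): code 0110 → (4.000,0.860)–(5.000,0.288)
cell (4,6): code 1011 → (5.000,6.443)–(4.905,7.000)
cell (4,7): code 0011 → (4.905,7.000)–(4.533,8.000)
cell (4,8): code 0001 → (4.533,8.000)–(4.000,8.560)
cell (5,0): code 0110 → (5.000,0.288)–(6.000,0.207)
cell (5,5): code 1011 → (6.000,5.543)–(5.206,6.000)
cell (5,6): code 0001 → (5.206,6.000)–(5.000,6.443)
cell (6,0): code 0110 → (6.000,0.207)–(7.000,0.528)
cell (6,5): code 1001 → (7.000,5.059)–(6.000,5.543)
cell (7,0): code 0010 → (7.000,0.528)–(7.567,1.000)
cell (7,1): code 0111 → (7.567,1.000)–(8.000,1.644)
cell (7,4): code 1011 → (8.000,4.003)–(7.077,5.000)
cell (7,5): code 0001 → (7.077,5.000)–(7.000,5.059)
cell (8,1): code 0010 → (8.000,1.644)–(8.204,2.000)
cell (8,2): code 0011 → (8.204,2.000)–(8.338,3.000)
cell (8,3): code 0011 → (8.338,3.000)–(8.002,4.000)
cell (8,4): code 0001 → (8.002,4.000)–(8.000,4.003)
total: 32 segments, chained into 1 closed loop(s), length Σ = 25.086431

segments=32 loops=1 length=25.086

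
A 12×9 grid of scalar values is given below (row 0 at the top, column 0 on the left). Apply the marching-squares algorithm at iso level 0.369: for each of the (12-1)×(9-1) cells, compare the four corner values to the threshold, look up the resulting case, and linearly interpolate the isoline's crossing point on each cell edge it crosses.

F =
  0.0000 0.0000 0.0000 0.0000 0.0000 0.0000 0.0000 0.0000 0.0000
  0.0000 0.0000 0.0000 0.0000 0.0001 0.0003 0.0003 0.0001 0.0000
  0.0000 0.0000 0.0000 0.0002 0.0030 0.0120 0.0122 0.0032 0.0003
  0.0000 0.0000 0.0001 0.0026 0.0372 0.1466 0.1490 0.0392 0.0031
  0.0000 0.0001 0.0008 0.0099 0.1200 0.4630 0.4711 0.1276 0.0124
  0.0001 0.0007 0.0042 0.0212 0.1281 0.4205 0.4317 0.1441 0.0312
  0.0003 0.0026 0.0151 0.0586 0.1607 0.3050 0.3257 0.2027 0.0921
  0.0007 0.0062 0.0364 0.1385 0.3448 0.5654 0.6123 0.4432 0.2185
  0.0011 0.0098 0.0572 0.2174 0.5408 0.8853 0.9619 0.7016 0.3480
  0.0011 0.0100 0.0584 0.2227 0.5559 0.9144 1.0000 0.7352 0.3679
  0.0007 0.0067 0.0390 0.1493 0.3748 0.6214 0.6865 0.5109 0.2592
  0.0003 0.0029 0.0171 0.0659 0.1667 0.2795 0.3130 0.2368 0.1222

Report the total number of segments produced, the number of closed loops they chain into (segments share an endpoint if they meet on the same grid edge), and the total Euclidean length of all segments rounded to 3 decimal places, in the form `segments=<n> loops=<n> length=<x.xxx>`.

cell (3,4): code 0100 → (3.703,5.000)–(4.000,4.726)
cell (3,5): code 1100 → (3.683,6.000)–(3.703,5.000)
cell (3,6): code 1000 → (4.000,6.297)–(3.683,6.000)
cell (4,4): code 0110 → (4.000,4.726)–(5.000,4.824)
cell (4,6): code 1001 → (5.000,6.218)–(4.000,6.297)
cell (5,4): code 0010 → (5.000,4.824)–(5.446,5.000)
cell (5,5): code 0011 → (5.446,5.000)–(5.592,6.000)
cell (5,6): code 0001 → (5.592,6.000)–(5.000,6.218)
cell (6,4): code 0100 → (6.246,5.000)–(7.000,4.110)
cell (6,5): code 1100 → (6.151,6.000)–(6.246,5.000)
cell (6,6): code 1100 → (6.691,7.000)–(6.151,6.000)
cell (6,7): code 1000 → (7.000,7.330)–(6.691,7.000)
cell (7,3): code 0100 → (7.123,4.000)–(8.000,3.469)
cell (7,4): code 1110 → (7.000,4.110)–(7.123,4.000)
cell (7,7): code 1001 → (8.000,7.941)–(7.000,7.330)
cell (8,3): code 0110 → (8.000,3.469)–(9.000,3.439)
cell (8,7): code 1001 → (9.000,7.997)–(8.000,7.941)
cell (9,3): code 0110 → (9.000,3.439)–(10.000,3.974)
cell (9,7): code 1001 → (10.000,7.564)–(9.000,7.997)
cell (10,3): code 0010 → (10.000,3.974)–(10.028,4.000)
cell (10,4): code 0011 → (10.028,4.000)–(10.738,5.000)
cell (10,5): code 0011 → (10.738,5.000)–(10.850,6.000)
cell (10,6): code 0011 → (10.850,6.000)–(10.518,7.000)
cell (10,7): code 0001 → (10.518,7.000)–(10.000,7.564)
total: 24 segments, chained into 2 closed loop(s), length Σ = 20.404818

segments=24 loops=2 length=20.405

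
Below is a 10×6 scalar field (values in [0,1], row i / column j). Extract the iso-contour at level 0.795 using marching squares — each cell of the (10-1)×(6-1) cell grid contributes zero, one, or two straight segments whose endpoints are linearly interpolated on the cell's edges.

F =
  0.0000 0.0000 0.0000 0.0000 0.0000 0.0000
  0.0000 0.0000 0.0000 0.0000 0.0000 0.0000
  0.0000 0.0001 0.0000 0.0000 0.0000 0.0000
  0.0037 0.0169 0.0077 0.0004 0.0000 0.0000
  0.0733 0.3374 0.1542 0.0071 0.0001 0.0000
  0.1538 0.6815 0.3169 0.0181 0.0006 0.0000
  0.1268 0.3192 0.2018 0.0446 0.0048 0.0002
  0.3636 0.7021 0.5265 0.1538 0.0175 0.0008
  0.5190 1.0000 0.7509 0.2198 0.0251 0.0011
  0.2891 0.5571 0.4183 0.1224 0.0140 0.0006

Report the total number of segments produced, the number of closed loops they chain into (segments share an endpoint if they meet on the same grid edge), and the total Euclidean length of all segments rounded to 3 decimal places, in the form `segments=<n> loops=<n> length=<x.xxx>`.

cell (7,0): code 0100 → (7.312,1.000)–(8.000,0.574)
cell (7,1): code 1000 → (8.000,1.823)–(7.312,1.000)
cell (8,0): code 0010 → (8.000,0.574)–(8.463,1.000)
cell (8,1): code 0001 → (8.463,1.000)–(8.000,1.823)
total: 4 segments, chained into 1 closed loop(s), length Σ = 3.455588

segments=4 loops=1 length=3.456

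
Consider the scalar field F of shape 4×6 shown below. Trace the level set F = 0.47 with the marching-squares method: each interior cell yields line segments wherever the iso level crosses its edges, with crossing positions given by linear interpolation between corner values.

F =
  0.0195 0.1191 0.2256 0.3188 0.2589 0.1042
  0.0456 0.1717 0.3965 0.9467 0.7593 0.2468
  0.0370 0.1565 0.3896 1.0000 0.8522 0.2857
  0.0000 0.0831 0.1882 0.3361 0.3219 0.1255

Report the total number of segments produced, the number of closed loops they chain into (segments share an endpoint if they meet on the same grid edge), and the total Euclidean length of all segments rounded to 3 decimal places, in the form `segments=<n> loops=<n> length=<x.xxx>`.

cell (0,2): code 0100 → (0.241,3.000)–(1.000,2.134)
cell (0,3): code 1100 → (0.422,4.000)–(0.241,3.000)
cell (0,4): code 1000 → (1.000,4.564)–(0.422,4.000)
cell (1,2): code 0110 → (1.000,2.134)–(2.000,2.132)
cell (1,4): code 1001 → (2.000,4.675)–(1.000,4.564)
cell (2,2): code 0010 → (2.000,2.132)–(2.798,3.000)
cell (2,3): code 0011 → (2.798,3.000)–(2.721,4.000)
cell (2,4): code 0001 → (2.721,4.000)–(2.000,4.675)
total: 8 segments, chained into 1 closed loop(s), length Σ = 8.152039

segments=8 loops=1 length=8.152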